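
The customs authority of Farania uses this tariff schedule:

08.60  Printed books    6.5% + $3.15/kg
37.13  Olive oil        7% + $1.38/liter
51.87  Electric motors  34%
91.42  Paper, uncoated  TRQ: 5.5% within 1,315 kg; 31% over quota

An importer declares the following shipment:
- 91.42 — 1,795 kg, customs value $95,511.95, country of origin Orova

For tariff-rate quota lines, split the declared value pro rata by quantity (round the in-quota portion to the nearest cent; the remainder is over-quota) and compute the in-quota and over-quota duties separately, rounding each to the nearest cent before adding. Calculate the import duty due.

$11,766.06

Line 1 (91.42, Orova, 1,795 kg, $95,511.95):
Code 91.42 is under a tariff-rate quota (threshold 1,315 kg). In-quota: 1,315 kg at 5.5%; over-quota: 480 kg at 31%.
Pro-rata value split: in-quota = $95,511.95 × 1,315/1,795 = $69,971.15; over-quota = $95,511.95 − $69,971.15 = $25,540.80.
In-quota duty = $69,971.15 × 5.5% = $3,848.41. Over-quota duty = $25,540.80 × 31% = $7,917.65.
Line duty = $3,848.41 + $7,917.65 = $11,766.06.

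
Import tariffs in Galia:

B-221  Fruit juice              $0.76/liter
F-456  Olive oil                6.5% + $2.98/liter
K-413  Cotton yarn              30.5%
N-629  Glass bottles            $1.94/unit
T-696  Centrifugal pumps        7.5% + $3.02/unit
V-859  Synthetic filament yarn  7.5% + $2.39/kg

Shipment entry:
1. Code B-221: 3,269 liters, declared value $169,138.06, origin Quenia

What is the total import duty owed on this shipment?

Line 1 (B-221, Quenia, 3,269 liters, $169,138.06):
Base rate for B-221 is $0.76/liter.
Duty = 3,269 × $0.76 = $2,484.44.

$2,484.44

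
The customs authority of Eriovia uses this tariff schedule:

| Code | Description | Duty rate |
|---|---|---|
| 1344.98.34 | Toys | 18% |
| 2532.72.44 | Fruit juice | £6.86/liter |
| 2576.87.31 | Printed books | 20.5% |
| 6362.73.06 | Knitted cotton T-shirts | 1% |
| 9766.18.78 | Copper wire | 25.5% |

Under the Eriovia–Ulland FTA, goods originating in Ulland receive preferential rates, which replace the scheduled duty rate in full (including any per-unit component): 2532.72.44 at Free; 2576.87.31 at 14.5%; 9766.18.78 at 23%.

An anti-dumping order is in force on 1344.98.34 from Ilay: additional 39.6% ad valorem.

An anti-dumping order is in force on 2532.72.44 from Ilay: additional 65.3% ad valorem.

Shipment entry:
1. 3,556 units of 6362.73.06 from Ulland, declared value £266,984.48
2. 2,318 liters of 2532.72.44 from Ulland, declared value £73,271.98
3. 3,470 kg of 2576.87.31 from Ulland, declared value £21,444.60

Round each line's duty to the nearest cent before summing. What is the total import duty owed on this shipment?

Line 1 (6362.73.06, Ulland, 3,556 units, £266,984.48):
Base rate for 6362.73.06 is 1%.
Origin Ulland is the FTA partner but 6362.73.06 is not on the preference list; base rate stands.
Duty = £266,984.48 × 1% = £2,669.84.
Line 2 (2532.72.44, Ulland, 2,318 liters, £73,271.98):
Base rate for 2532.72.44 is £6.86/liter.
Origin Ulland qualifies under the Eriovia–Ulland agreement and 2532.72.44 is covered: preferential rate Free applies instead.
The additional-duty order on 2532.72.44 targets Ilay, not Ulland; it does not apply.
Duty = £73,271.98 × 0% = £0.00.
Line 3 (2576.87.31, Ulland, 3,470 kg, £21,444.60):
Base rate for 2576.87.31 is 20.5%.
Origin Ulland qualifies under the Eriovia–Ulland agreement and 2576.87.31 is covered: preferential rate 14.5% applies instead.
Duty = £21,444.60 × 14.5% = £3,109.47.
Total = £2,669.84 + £0.00 + £3,109.47 = £5,779.31.

£5,779.31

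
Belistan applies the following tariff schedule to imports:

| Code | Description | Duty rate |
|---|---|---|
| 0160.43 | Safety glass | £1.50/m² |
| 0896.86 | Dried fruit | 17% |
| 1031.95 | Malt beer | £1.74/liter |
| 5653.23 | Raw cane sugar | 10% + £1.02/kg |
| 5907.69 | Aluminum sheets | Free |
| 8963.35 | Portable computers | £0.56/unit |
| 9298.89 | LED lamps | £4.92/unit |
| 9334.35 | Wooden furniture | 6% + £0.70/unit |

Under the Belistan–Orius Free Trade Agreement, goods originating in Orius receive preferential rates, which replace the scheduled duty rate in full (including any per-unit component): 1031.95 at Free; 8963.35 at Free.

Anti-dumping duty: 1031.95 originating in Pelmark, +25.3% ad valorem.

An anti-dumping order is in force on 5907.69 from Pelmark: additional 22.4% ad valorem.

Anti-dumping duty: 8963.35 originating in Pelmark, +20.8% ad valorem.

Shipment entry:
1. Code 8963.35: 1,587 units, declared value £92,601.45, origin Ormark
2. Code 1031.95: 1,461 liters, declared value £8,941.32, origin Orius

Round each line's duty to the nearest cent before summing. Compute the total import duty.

£888.72

Line 1 (8963.35, Ormark, 1,587 units, £92,601.45):
Base rate for 8963.35 is £0.56/unit.
8963.35 has an FTA preferential rate, but origin Ormark is not Orius; base rate stands.
The additional-duty order on 8963.35 targets Pelmark, not Ormark; it does not apply.
Duty = 1,587 × £0.56 = £888.72.
Line 2 (1031.95, Orius, 1,461 liters, £8,941.32):
Base rate for 1031.95 is £1.74/liter.
Origin Orius qualifies under the Belistan–Orius agreement and 1031.95 is covered: preferential rate Free applies instead.
The additional-duty order on 1031.95 targets Pelmark, not Orius; it does not apply.
Duty = £8,941.32 × 0% = £0.00.
Total = £888.72 + £0.00 = £888.72.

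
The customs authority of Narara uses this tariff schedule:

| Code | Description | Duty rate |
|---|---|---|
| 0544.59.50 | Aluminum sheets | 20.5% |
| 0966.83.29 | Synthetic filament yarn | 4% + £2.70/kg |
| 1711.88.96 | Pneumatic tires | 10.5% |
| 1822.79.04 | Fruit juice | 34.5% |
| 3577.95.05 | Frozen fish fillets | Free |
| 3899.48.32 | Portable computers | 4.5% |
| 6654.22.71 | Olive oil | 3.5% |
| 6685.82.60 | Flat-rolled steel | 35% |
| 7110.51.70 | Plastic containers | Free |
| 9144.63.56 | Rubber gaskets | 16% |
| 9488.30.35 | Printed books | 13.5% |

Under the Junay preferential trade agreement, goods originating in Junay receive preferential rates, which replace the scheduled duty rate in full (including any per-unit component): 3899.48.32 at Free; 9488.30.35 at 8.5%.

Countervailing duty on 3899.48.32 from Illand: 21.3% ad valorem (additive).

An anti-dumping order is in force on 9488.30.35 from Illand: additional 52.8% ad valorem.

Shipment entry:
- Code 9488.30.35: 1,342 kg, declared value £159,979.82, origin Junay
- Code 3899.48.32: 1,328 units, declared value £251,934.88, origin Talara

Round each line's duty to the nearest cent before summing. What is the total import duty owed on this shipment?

Line 1 (9488.30.35, Junay, 1,342 kg, £159,979.82):
Base rate for 9488.30.35 is 13.5%.
Origin Junay qualifies under the Narara–Junay agreement and 9488.30.35 is covered: preferential rate 8.5% applies instead.
The additional-duty order on 9488.30.35 targets Illand, not Junay; it does not apply.
Duty = £159,979.82 × 8.5% = £13,598.28.
Line 2 (3899.48.32, Talara, 1,328 units, £251,934.88):
Base rate for 3899.48.32 is 4.5%.
3899.48.32 has an FTA preferential rate, but origin Talara is not Junay; base rate stands.
The additional-duty order on 3899.48.32 targets Illand, not Talara; it does not apply.
Duty = £251,934.88 × 4.5% = £11,337.07.
Total = £13,598.28 + £11,337.07 = £24,935.35.

£24,935.35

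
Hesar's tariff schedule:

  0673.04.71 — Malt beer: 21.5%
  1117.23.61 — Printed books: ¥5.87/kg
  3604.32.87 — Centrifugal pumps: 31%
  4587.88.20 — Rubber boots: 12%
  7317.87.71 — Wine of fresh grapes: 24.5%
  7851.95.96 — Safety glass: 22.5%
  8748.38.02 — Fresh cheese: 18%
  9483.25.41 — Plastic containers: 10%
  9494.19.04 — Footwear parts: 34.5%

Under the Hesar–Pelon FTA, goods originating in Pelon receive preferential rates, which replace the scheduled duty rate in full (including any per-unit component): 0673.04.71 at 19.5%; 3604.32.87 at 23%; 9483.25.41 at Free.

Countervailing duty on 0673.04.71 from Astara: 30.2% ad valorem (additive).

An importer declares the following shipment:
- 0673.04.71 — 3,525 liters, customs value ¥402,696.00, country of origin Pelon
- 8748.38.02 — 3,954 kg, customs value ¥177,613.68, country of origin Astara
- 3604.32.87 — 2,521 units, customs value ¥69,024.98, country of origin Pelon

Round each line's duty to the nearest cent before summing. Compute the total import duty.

¥126,371.93

Line 1 (0673.04.71, Pelon, 3,525 liters, ¥402,696.00):
Base rate for 0673.04.71 is 21.5%.
Origin Pelon qualifies under the Hesar–Pelon agreement and 0673.04.71 is covered: preferential rate 19.5% applies instead.
The additional-duty order on 0673.04.71 targets Astara, not Pelon; it does not apply.
Duty = ¥402,696.00 × 19.5% = ¥78,525.72.
Line 2 (8748.38.02, Astara, 3,954 kg, ¥177,613.68):
Base rate for 8748.38.02 is 18%.
Duty = ¥177,613.68 × 18% = ¥31,970.46.
Line 3 (3604.32.87, Pelon, 2,521 units, ¥69,024.98):
Base rate for 3604.32.87 is 31%.
Origin Pelon qualifies under the Hesar–Pelon agreement and 3604.32.87 is covered: preferential rate 23% applies instead.
Duty = ¥69,024.98 × 23% = ¥15,875.75.
Total = ¥78,525.72 + ¥31,970.46 + ¥15,875.75 = ¥126,371.93.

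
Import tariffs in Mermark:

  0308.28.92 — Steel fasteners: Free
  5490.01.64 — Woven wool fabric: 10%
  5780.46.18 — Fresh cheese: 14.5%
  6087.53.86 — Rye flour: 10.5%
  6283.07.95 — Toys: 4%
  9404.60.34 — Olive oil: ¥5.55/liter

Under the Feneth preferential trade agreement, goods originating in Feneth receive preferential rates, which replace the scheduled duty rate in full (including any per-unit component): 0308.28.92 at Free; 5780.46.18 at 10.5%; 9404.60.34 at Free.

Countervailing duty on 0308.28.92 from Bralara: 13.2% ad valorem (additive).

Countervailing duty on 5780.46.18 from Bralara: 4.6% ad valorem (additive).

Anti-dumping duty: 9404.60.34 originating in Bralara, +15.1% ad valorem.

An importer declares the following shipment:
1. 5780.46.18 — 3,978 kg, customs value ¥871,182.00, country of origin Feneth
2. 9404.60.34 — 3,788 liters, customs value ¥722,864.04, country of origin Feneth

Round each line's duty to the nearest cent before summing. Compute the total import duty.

Line 1 (5780.46.18, Feneth, 3,978 kg, ¥871,182.00):
Base rate for 5780.46.18 is 14.5%.
Origin Feneth qualifies under the Mermark–Feneth agreement and 5780.46.18 is covered: preferential rate 10.5% applies instead.
The additional-duty order on 5780.46.18 targets Bralara, not Feneth; it does not apply.
Duty = ¥871,182.00 × 10.5% = ¥91,474.11.
Line 2 (9404.60.34, Feneth, 3,788 liters, ¥722,864.04):
Base rate for 9404.60.34 is ¥5.55/liter.
Origin Feneth qualifies under the Mermark–Feneth agreement and 9404.60.34 is covered: preferential rate Free applies instead.
The additional-duty order on 9404.60.34 targets Bralara, not Feneth; it does not apply.
Duty = ¥722,864.04 × 0% = ¥0.00.
Total = ¥91,474.11 + ¥0.00 = ¥91,474.11.

¥91,474.11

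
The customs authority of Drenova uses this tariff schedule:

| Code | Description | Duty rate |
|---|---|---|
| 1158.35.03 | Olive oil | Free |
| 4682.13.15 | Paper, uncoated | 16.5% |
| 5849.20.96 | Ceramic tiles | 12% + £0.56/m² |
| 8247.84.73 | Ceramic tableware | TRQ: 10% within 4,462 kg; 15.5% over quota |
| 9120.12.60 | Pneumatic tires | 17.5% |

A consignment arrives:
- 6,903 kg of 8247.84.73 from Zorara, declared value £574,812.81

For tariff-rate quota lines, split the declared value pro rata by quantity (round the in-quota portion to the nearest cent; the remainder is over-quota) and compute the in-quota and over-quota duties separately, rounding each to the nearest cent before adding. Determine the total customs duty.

£68,660.69

Line 1 (8247.84.73, Zorara, 6,903 kg, £574,812.81):
Code 8247.84.73 is under a tariff-rate quota (threshold 4,462 kg). In-quota: 4,462 kg at 10%; over-quota: 2,441 kg at 15.5%.
Pro-rata value split: in-quota = £574,812.81 × 4,462/6,903 = £371,550.74; over-quota = £574,812.81 − £371,550.74 = £203,262.07.
In-quota duty = £371,550.74 × 10% = £37,155.07. Over-quota duty = £203,262.07 × 15.5% = £31,505.62.
Line duty = £37,155.07 + £31,505.62 = £68,660.69.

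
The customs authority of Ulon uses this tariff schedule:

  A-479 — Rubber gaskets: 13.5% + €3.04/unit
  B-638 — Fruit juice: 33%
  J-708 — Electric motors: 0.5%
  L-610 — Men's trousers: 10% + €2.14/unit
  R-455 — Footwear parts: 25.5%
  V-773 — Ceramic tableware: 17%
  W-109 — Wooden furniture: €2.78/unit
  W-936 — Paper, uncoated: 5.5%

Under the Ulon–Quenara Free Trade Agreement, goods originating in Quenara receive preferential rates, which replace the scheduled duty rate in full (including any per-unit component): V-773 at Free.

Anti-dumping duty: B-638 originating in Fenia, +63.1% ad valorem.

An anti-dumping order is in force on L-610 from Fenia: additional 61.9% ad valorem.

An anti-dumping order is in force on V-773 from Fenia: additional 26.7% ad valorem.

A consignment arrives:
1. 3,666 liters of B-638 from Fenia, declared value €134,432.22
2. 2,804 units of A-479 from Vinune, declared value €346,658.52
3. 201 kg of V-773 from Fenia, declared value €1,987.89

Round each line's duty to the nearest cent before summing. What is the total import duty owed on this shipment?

Line 1 (B-638, Fenia, 3,666 liters, €134,432.22):
Base rate for B-638 is 33%.
Additional duty on B-638 from Fenia: +63.1%. Applied ad valorem rate: 33% + 63.1% = 96.1%.
Duty = €134,432.22 × 96.1% = €129,189.36.
Line 2 (A-479, Vinune, 2,804 units, €346,658.52):
Base rate for A-479 is 13.5% + €3.04/unit.
Duty = €346,658.52 × 13.5% + 2,804 × €3.04 = €55,323.06.
Line 3 (V-773, Fenia, 201 kg, €1,987.89):
Base rate for V-773 is 17%.
V-773 has an FTA preferential rate, but origin Fenia is not Quenara; base rate stands.
Additional duty on V-773 from Fenia: +26.7%. Applied ad valorem rate: 17% + 26.7% = 43.7%.
Duty = €1,987.89 × 43.7% = €868.71.
Total = €129,189.36 + €55,323.06 + €868.71 = €185,381.13.

€185,381.13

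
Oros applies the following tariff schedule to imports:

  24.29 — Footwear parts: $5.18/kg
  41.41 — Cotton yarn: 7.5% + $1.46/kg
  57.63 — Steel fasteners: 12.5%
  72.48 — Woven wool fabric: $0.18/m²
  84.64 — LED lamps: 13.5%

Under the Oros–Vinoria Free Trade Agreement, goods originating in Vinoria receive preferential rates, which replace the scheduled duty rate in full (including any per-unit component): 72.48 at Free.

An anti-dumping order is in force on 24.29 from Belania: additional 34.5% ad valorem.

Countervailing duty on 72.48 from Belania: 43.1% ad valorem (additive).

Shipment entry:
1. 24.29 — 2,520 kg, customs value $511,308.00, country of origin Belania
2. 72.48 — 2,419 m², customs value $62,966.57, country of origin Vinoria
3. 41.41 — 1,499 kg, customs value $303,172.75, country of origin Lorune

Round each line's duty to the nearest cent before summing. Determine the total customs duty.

$214,381.36

Line 1 (24.29, Belania, 2,520 kg, $511,308.00):
Base rate for 24.29 is $5.18/kg.
Additional duty on 24.29 from Belania: +34.5% ad valorem. Applied ad valorem rate = 34.5%.
Duty = $511,308.00 × 34.5% + 2,520 × $5.18 = $189,454.86.
Line 2 (72.48, Vinoria, 2,419 m², $62,966.57):
Base rate for 72.48 is $0.18/m².
Origin Vinoria qualifies under the Oros–Vinoria agreement and 72.48 is covered: preferential rate Free applies instead.
The additional-duty order on 72.48 targets Belania, not Vinoria; it does not apply.
Duty = $62,966.57 × 0% = $0.00.
Line 3 (41.41, Lorune, 1,499 kg, $303,172.75):
Base rate for 41.41 is 7.5% + $1.46/kg.
Duty = $303,172.75 × 7.5% + 1,499 × $1.46 = $24,926.50.
Total = $189,454.86 + $0.00 + $24,926.50 = $214,381.36.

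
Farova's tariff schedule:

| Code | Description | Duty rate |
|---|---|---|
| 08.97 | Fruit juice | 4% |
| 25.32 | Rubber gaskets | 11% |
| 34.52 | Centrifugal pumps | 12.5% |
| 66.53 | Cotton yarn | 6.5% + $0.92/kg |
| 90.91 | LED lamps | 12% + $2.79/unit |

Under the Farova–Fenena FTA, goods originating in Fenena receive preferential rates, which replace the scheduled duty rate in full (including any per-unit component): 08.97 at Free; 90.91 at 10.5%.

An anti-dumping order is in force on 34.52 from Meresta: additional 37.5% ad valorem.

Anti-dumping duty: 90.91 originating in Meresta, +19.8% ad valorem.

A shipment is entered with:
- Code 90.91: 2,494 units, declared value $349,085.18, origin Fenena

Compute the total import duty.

Line 1 (90.91, Fenena, 2,494 units, $349,085.18):
Base rate for 90.91 is 12% + $2.79/unit.
Origin Fenena qualifies under the Farova–Fenena agreement and 90.91 is covered: preferential rate 10.5% applies instead.
The additional-duty order on 90.91 targets Meresta, not Fenena; it does not apply.
Duty = $349,085.18 × 10.5% = $36,653.94.

$36,653.94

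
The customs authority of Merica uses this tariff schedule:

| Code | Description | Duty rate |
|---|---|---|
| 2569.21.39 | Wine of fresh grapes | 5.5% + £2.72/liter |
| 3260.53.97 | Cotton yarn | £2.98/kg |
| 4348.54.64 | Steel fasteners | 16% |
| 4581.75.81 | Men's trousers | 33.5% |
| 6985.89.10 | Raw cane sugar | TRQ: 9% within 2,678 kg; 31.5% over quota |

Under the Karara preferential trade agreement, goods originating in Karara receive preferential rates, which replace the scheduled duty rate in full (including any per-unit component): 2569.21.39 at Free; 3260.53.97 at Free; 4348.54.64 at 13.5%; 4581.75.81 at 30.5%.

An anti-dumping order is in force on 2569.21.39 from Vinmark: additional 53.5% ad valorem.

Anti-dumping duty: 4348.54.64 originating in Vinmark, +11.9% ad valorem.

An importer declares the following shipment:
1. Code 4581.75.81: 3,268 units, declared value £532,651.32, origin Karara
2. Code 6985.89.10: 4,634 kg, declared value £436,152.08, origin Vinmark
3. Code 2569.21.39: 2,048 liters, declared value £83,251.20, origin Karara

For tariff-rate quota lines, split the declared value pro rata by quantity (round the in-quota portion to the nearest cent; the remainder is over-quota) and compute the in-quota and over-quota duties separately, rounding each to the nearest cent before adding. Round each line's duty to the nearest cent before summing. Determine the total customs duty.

£243,134.55

Line 1 (4581.75.81, Karara, 3,268 units, £532,651.32):
Base rate for 4581.75.81 is 33.5%.
Origin Karara qualifies under the Merica–Karara agreement and 4581.75.81 is covered: preferential rate 30.5% applies instead.
Duty = £532,651.32 × 30.5% = £162,458.65.
Line 2 (6985.89.10, Vinmark, 4,634 kg, £436,152.08):
Code 6985.89.10 is under a tariff-rate quota (threshold 2,678 kg). In-quota: 2,678 kg at 9%; over-quota: 1,956 kg at 31.5%.
Pro-rata value split: in-quota = £436,152.08 × 2,678/4,634 = £252,053.36; over-quota = £436,152.08 − £252,053.36 = £184,098.72.
In-quota duty = £252,053.36 × 9% = £22,684.80. Over-quota duty = £184,098.72 × 31.5% = £57,991.10.
Line duty = £22,684.80 + £57,991.10 = £80,675.90.
Line 3 (2569.21.39, Karara, 2,048 liters, £83,251.20):
Base rate for 2569.21.39 is 5.5% + £2.72/liter.
Origin Karara qualifies under the Merica–Karara agreement and 2569.21.39 is covered: preferential rate Free applies instead.
The additional-duty order on 2569.21.39 targets Vinmark, not Karara; it does not apply.
Duty = £83,251.20 × 0% = £0.00.
Total = £162,458.65 + £80,675.90 + £0.00 = £243,134.55.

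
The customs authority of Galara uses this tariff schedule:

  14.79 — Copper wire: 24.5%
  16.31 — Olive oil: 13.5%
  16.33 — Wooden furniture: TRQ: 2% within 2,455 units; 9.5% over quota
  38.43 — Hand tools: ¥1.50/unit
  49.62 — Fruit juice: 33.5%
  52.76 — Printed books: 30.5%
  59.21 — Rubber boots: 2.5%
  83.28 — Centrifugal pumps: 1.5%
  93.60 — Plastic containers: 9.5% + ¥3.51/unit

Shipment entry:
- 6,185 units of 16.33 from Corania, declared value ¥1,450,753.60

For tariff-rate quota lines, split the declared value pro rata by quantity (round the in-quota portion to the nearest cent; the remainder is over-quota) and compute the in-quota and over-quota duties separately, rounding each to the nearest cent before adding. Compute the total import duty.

¥94,633.24

Line 1 (16.33, Corania, 6,185 units, ¥1,450,753.60):
Code 16.33 is under a tariff-rate quota (threshold 2,455 units). In-quota: 2,455 units at 2%; over-quota: 3,730 units at 9.5%.
Pro-rata value split: in-quota = ¥1,450,753.60 × 2,455/6,185 = ¥575,844.80; over-quota = ¥1,450,753.60 − ¥575,844.80 = ¥874,908.80.
In-quota duty = ¥575,844.80 × 2% = ¥11,516.90. Over-quota duty = ¥874,908.80 × 9.5% = ¥83,116.34.
Line duty = ¥11,516.90 + ¥83,116.34 = ¥94,633.24.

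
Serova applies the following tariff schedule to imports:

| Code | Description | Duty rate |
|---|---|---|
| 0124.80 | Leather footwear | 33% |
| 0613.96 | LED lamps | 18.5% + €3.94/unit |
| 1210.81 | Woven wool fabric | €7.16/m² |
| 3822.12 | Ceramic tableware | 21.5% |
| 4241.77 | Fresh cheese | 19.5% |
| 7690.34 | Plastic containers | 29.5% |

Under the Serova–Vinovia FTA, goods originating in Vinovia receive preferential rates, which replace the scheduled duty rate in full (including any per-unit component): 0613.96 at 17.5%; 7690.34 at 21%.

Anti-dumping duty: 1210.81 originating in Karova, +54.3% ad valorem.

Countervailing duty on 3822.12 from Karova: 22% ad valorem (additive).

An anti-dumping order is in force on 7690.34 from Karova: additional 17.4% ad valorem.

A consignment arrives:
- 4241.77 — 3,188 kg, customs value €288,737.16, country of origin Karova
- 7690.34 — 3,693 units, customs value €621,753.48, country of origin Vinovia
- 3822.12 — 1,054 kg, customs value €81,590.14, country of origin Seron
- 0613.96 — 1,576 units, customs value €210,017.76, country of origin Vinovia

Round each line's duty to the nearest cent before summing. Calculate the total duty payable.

Line 1 (4241.77, Karova, 3,188 kg, €288,737.16):
Base rate for 4241.77 is 19.5%.
Duty = €288,737.16 × 19.5% = €56,303.75.
Line 2 (7690.34, Vinovia, 3,693 units, €621,753.48):
Base rate for 7690.34 is 29.5%.
Origin Vinovia qualifies under the Serova–Vinovia agreement and 7690.34 is covered: preferential rate 21% applies instead.
The additional-duty order on 7690.34 targets Karova, not Vinovia; it does not apply.
Duty = €621,753.48 × 21% = €130,568.23.
Line 3 (3822.12, Seron, 1,054 kg, €81,590.14):
Base rate for 3822.12 is 21.5%.
The additional-duty order on 3822.12 targets Karova, not Seron; it does not apply.
Duty = €81,590.14 × 21.5% = €17,541.88.
Line 4 (0613.96, Vinovia, 1,576 units, €210,017.76):
Base rate for 0613.96 is 18.5% + €3.94/unit.
Origin Vinovia qualifies under the Serova–Vinovia agreement and 0613.96 is covered: preferential rate 17.5% applies instead.
Duty = €210,017.76 × 17.5% = €36,753.11.
Total = €56,303.75 + €130,568.23 + €17,541.88 + €36,753.11 = €241,166.97.

€241,166.97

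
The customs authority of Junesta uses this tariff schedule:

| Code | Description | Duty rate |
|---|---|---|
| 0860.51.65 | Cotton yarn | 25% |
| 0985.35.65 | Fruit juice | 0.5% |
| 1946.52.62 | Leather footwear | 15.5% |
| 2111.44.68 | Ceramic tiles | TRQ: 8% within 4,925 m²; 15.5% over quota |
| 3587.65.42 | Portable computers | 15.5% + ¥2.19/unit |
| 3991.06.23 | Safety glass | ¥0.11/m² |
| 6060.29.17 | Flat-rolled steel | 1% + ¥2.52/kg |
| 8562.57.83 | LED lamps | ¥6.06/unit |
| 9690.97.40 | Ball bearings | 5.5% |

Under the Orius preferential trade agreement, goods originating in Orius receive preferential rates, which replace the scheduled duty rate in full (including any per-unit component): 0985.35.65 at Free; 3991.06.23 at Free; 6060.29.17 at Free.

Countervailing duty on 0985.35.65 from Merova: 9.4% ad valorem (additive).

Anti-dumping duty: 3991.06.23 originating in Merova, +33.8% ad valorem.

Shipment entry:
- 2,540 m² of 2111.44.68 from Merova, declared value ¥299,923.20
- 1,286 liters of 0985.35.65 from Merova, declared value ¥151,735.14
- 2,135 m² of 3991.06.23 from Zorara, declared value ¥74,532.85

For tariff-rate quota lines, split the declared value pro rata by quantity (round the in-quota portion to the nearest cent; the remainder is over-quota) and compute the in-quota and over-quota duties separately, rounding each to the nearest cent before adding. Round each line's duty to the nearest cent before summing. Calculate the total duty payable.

¥39,250.49

Line 1 (2111.44.68, Merova, 2,540 m², ¥299,923.20):
Code 2111.44.68 is under a tariff-rate quota (threshold 4,925 m²). Quantity 2,540 m² is within the quota, so the in-quota rate 8% applies to the full value.
Duty = ¥299,923.20 × 8% = ¥23,993.86.
Line 2 (0985.35.65, Merova, 1,286 liters, ¥151,735.14):
Base rate for 0985.35.65 is 0.5%.
0985.35.65 has an FTA preferential rate, but origin Merova is not Orius; base rate stands.
Additional duty on 0985.35.65 from Merova: +9.4%. Applied ad valorem rate: 0.5% + 9.4% = 9.9%.
Duty = ¥151,735.14 × 9.9% = ¥15,021.78.
Line 3 (3991.06.23, Zorara, 2,135 m², ¥74,532.85):
Base rate for 3991.06.23 is ¥0.11/m².
3991.06.23 has an FTA preferential rate, but origin Zorara is not Orius; base rate stands.
The additional-duty order on 3991.06.23 targets Merova, not Zorara; it does not apply.
Duty = 2,135 × ¥0.11 = ¥234.85.
Total = ¥23,993.86 + ¥15,021.78 + ¥234.85 = ¥39,250.49.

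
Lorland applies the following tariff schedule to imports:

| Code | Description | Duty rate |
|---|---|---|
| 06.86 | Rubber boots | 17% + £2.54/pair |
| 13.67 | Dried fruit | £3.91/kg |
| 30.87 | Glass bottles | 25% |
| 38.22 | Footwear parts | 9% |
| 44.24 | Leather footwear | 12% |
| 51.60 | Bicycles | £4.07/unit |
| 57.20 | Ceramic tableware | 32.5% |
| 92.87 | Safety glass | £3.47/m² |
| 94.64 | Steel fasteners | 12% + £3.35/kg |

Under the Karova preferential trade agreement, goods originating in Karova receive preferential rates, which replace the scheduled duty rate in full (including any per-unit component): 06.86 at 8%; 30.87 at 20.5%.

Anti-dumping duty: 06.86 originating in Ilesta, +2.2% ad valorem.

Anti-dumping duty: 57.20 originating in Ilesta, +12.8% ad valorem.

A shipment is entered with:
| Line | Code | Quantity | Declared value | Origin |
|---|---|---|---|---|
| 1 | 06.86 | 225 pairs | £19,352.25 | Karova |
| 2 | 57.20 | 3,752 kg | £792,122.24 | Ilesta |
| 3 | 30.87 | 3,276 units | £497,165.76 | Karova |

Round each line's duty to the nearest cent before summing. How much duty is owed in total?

Line 1 (06.86, Karova, 225 pairs, £19,352.25):
Base rate for 06.86 is 17% + £2.54/pair.
Origin Karova qualifies under the Lorland–Karova agreement and 06.86 is covered: preferential rate 8% applies instead.
The additional-duty order on 06.86 targets Ilesta, not Karova; it does not apply.
Duty = £19,352.25 × 8% = £1,548.18.
Line 2 (57.20, Ilesta, 3,752 kg, £792,122.24):
Base rate for 57.20 is 32.5%.
Additional duty on 57.20 from Ilesta: +12.8%. Applied ad valorem rate: 32.5% + 12.8% = 45.3%.
Duty = £792,122.24 × 45.3% = £358,831.37.
Line 3 (30.87, Karova, 3,276 units, £497,165.76):
Base rate for 30.87 is 25%.
Origin Karova qualifies under the Lorland–Karova agreement and 30.87 is covered: preferential rate 20.5% applies instead.
Duty = £497,165.76 × 20.5% = £101,918.98.
Total = £1,548.18 + £358,831.37 + £101,918.98 = £462,298.53.

£462,298.53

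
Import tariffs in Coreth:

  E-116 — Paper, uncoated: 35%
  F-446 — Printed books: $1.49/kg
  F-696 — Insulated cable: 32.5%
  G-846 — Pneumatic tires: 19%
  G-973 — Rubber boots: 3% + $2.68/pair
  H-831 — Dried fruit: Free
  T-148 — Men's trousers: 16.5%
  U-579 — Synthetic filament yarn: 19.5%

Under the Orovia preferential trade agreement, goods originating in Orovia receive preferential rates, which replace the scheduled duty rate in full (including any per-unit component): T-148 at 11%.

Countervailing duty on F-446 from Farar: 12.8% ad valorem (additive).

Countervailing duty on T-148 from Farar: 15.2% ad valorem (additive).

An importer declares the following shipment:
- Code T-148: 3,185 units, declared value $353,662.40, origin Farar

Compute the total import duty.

Line 1 (T-148, Farar, 3,185 units, $353,662.40):
Base rate for T-148 is 16.5%.
T-148 has an FTA preferential rate, but origin Farar is not Orovia; base rate stands.
Additional duty on T-148 from Farar: +15.2%. Applied ad valorem rate: 16.5% + 15.2% = 31.7%.
Duty = $353,662.40 × 31.7% = $112,110.98.

$112,110.98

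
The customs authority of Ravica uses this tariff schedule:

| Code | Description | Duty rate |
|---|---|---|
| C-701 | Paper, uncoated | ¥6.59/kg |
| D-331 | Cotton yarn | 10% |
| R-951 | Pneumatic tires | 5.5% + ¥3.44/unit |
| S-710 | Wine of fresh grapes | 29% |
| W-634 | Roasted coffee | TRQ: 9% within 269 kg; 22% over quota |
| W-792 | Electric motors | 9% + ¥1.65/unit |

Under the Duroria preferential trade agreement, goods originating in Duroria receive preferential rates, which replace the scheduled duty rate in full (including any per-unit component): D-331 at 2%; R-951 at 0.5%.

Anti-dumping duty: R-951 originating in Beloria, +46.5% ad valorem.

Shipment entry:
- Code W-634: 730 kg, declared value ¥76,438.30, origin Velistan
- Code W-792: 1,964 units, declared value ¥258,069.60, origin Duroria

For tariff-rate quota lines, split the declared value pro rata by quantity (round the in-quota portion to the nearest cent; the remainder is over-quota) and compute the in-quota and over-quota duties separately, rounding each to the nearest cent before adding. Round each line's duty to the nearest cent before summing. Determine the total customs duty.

¥39,621.58

Line 1 (W-634, Velistan, 730 kg, ¥76,438.30):
Code W-634 is under a tariff-rate quota (threshold 269 kg). In-quota: 269 kg at 9%; over-quota: 461 kg at 22%.
Pro-rata value split: in-quota = ¥76,438.30 × 269/730 = ¥28,166.99; over-quota = ¥76,438.30 − ¥28,166.99 = ¥48,271.31.
In-quota duty = ¥28,166.99 × 9% = ¥2,535.03. Over-quota duty = ¥48,271.31 × 22% = ¥10,619.69.
Line duty = ¥2,535.03 + ¥10,619.69 = ¥13,154.72.
Line 2 (W-792, Duroria, 1,964 units, ¥258,069.60):
Base rate for W-792 is 9% + ¥1.65/unit.
Origin Duroria is the FTA partner but W-792 is not on the preference list; base rate stands.
Duty = ¥258,069.60 × 9% + 1,964 × ¥1.65 = ¥26,466.86.
Total = ¥13,154.72 + ¥26,466.86 = ¥39,621.58.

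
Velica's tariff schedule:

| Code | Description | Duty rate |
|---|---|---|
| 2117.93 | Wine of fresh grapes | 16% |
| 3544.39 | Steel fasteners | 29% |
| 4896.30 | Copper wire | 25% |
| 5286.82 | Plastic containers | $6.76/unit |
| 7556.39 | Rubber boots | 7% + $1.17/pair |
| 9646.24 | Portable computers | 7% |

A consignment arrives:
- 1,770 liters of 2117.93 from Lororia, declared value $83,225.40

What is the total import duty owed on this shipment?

$13,316.06

Line 1 (2117.93, Lororia, 1,770 liters, $83,225.40):
Base rate for 2117.93 is 16%.
Duty = $83,225.40 × 16% = $13,316.06.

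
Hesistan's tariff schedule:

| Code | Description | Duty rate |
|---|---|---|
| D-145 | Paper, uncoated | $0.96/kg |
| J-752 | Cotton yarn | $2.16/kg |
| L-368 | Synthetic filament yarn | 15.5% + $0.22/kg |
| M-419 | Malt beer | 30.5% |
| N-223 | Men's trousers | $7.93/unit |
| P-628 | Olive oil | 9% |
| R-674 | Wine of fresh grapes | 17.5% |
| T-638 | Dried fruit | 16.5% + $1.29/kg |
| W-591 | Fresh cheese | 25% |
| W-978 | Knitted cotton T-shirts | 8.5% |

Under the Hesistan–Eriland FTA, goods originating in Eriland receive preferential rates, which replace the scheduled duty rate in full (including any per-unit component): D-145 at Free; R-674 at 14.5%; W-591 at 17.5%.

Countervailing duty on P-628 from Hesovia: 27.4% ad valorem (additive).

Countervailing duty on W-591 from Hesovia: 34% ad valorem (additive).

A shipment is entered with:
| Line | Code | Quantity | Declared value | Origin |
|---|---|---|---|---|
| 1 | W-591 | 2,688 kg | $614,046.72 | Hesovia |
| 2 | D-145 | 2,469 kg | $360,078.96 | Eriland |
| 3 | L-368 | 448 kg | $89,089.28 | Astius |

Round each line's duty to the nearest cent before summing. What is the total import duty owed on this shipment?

$376,194.96

Line 1 (W-591, Hesovia, 2,688 kg, $614,046.72):
Base rate for W-591 is 25%.
W-591 has an FTA preferential rate, but origin Hesovia is not Eriland; base rate stands.
Additional duty on W-591 from Hesovia: +34%. Applied ad valorem rate: 25% + 34% = 59%.
Duty = $614,046.72 × 59% = $362,287.56.
Line 2 (D-145, Eriland, 2,469 kg, $360,078.96):
Base rate for D-145 is $0.96/kg.
Origin Eriland qualifies under the Hesistan–Eriland agreement and D-145 is covered: preferential rate Free applies instead.
Duty = $360,078.96 × 0% = $0.00.
Line 3 (L-368, Astius, 448 kg, $89,089.28):
Base rate for L-368 is 15.5% + $0.22/kg.
Duty = $89,089.28 × 15.5% + 448 × $0.22 = $13,907.40.
Total = $362,287.56 + $0.00 + $13,907.40 = $376,194.96.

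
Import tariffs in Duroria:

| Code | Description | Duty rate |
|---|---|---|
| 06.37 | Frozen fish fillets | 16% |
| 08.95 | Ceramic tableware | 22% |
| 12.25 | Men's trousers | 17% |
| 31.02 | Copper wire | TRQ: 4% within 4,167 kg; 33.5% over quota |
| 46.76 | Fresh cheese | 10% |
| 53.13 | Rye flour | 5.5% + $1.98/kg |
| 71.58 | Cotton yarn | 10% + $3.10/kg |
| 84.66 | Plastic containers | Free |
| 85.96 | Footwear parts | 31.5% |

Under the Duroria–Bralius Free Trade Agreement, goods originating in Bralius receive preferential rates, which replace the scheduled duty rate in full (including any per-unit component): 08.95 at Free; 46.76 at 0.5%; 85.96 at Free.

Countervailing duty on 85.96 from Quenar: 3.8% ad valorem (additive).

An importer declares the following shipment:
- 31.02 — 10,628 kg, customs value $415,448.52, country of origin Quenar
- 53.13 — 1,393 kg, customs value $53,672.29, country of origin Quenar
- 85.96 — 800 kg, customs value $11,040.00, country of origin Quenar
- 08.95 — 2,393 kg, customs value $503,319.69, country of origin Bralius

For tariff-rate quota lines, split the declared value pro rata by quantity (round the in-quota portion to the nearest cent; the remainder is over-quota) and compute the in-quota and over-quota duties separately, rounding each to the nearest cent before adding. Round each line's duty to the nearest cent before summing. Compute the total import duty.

Line 1 (31.02, Quenar, 10,628 kg, $415,448.52):
Code 31.02 is under a tariff-rate quota (threshold 4,167 kg). In-quota: 4,167 kg at 4%; over-quota: 6,461 kg at 33.5%.
Pro-rata value split: in-quota = $415,448.52 × 4,167/10,628 = $162,888.03; over-quota = $415,448.52 − $162,888.03 = $252,560.49.
In-quota duty = $162,888.03 × 4% = $6,515.52. Over-quota duty = $252,560.49 × 33.5% = $84,607.76.
Line duty = $6,515.52 + $84,607.76 = $91,123.28.
Line 2 (53.13, Quenar, 1,393 kg, $53,672.29):
Base rate for 53.13 is 5.5% + $1.98/kg.
Duty = $53,672.29 × 5.5% + 1,393 × $1.98 = $5,710.12.
Line 3 (85.96, Quenar, 800 kg, $11,040.00):
Base rate for 85.96 is 31.5%.
85.96 has an FTA preferential rate, but origin Quenar is not Bralius; base rate stands.
Additional duty on 85.96 from Quenar: +3.8%. Applied ad valorem rate: 31.5% + 3.8% = 35.3%.
Duty = $11,040.00 × 35.3% = $3,897.12.
Line 4 (08.95, Bralius, 2,393 kg, $503,319.69):
Base rate for 08.95 is 22%.
Origin Bralius qualifies under the Duroria–Bralius agreement and 08.95 is covered: preferential rate Free applies instead.
Duty = $503,319.69 × 0% = $0.00.
Total = $91,123.28 + $5,710.12 + $3,897.12 + $0.00 = $100,730.52.

$100,730.52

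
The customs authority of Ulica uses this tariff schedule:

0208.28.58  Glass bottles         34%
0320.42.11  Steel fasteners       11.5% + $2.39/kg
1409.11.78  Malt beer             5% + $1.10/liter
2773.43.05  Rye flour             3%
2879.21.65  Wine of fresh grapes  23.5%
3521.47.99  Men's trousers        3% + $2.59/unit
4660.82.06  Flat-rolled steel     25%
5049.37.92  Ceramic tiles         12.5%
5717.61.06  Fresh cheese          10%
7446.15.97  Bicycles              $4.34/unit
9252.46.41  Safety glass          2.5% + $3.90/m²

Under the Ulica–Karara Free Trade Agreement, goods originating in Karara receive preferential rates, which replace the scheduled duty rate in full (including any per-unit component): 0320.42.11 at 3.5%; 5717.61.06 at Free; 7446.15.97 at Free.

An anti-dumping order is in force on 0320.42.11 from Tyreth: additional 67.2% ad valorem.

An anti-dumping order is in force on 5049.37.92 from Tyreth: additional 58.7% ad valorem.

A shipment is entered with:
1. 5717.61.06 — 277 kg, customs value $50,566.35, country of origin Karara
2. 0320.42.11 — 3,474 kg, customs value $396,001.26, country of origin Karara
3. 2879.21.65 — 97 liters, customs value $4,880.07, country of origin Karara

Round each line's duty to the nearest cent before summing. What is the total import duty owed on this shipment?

Line 1 (5717.61.06, Karara, 277 kg, $50,566.35):
Base rate for 5717.61.06 is 10%.
Origin Karara qualifies under the Ulica–Karara agreement and 5717.61.06 is covered: preferential rate Free applies instead.
Duty = $50,566.35 × 0% = $0.00.
Line 2 (0320.42.11, Karara, 3,474 kg, $396,001.26):
Base rate for 0320.42.11 is 11.5% + $2.39/kg.
Origin Karara qualifies under the Ulica–Karara agreement and 0320.42.11 is covered: preferential rate 3.5% applies instead.
The additional-duty order on 0320.42.11 targets Tyreth, not Karara; it does not apply.
Duty = $396,001.26 × 3.5% = $13,860.04.
Line 3 (2879.21.65, Karara, 97 liters, $4,880.07):
Base rate for 2879.21.65 is 23.5%.
Origin Karara is the FTA partner but 2879.21.65 is not on the preference list; base rate stands.
Duty = $4,880.07 × 23.5% = $1,146.82.
Total = $0.00 + $13,860.04 + $1,146.82 = $15,006.86.

$15,006.86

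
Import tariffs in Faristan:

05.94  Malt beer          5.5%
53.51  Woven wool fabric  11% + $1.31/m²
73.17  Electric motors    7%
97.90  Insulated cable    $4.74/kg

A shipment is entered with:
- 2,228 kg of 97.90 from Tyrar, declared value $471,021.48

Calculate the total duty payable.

Line 1 (97.90, Tyrar, 2,228 kg, $471,021.48):
Base rate for 97.90 is $4.74/kg.
Duty = 2,228 × $4.74 = $10,560.72.

$10,560.72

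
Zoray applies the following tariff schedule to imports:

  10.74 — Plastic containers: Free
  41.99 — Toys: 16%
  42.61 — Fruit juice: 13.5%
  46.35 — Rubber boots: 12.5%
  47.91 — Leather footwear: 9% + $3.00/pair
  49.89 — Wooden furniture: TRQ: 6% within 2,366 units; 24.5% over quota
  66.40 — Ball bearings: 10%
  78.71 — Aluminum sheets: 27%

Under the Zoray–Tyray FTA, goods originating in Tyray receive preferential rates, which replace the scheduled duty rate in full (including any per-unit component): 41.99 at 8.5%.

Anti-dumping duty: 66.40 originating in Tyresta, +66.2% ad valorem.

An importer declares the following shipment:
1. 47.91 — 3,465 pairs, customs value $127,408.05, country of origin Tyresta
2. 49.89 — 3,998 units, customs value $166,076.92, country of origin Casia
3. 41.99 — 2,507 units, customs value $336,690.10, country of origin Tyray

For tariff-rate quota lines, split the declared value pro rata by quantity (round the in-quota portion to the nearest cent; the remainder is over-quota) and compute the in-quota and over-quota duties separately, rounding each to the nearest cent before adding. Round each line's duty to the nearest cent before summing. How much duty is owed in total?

$72,986.75

Line 1 (47.91, Tyresta, 3,465 pairs, $127,408.05):
Base rate for 47.91 is 9% + $3.00/pair.
Duty = $127,408.05 × 9% + 3,465 × $3.00 = $21,861.72.
Line 2 (49.89, Casia, 3,998 units, $166,076.92):
Code 49.89 is under a tariff-rate quota (threshold 2,366 units). In-quota: 2,366 units at 6%; over-quota: 1,632 units at 24.5%.
Pro-rata value split: in-quota = $166,076.92 × 2,366/3,998 = $98,283.64; over-quota = $166,076.92 − $98,283.64 = $67,793.28.
In-quota duty = $98,283.64 × 6% = $5,897.02. Over-quota duty = $67,793.28 × 24.5% = $16,609.35.
Line duty = $5,897.02 + $16,609.35 = $22,506.37.
Line 3 (41.99, Tyray, 2,507 units, $336,690.10):
Base rate for 41.99 is 16%.
Origin Tyray qualifies under the Zoray–Tyray agreement and 41.99 is covered: preferential rate 8.5% applies instead.
Duty = $336,690.10 × 8.5% = $28,618.66.
Total = $21,861.72 + $22,506.37 + $28,618.66 = $72,986.75.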